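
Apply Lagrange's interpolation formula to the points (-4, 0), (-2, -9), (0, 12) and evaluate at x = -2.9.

Lagrange interpolation formula:
P(x) = Σ yᵢ × Lᵢ(x)
where Lᵢ(x) = Π_{j≠i} (x - xⱼ)/(xᵢ - xⱼ)

L_0(-2.9) = (-2.9 - (-2))/(-4 - (-2)) × (-2.9 - 0)/(-4 - 0) = 0.326250
L_1(-2.9) = (-2.9 - (-4))/(-2 - (-4)) × (-2.9 - 0)/(-2 - 0) = 0.797500
L_2(-2.9) = (-2.9 - (-4))/(0 - (-4)) × (-2.9 - (-2))/(0 - (-2)) = -0.123750

P(-2.9) = 0×L_0(-2.9) + (-9)×L_1(-2.9) + 12×L_2(-2.9)
P(-2.9) = -8.662500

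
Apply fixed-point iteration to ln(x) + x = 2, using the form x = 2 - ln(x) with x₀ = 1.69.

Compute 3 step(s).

Equation: ln(x) + x = 2
Fixed-point form: x = 2 - ln(x)
x₀ = 1.69

x_1 = g(1.690000) = 1.475271
x_2 = g(1.475271) = 1.611158
x_3 = g(1.611158) = 1.523047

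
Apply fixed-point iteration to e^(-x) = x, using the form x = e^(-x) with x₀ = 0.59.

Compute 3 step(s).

Equation: e^(-x) = x
Fixed-point form: x = e^(-x)
x₀ = 0.59

x_1 = g(0.590000) = 0.554327
x_2 = g(0.554327) = 0.574459
x_3 = g(0.574459) = 0.563010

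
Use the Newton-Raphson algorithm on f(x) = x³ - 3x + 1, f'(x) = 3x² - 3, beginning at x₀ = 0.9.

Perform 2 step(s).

f(x) = x³ - 3x + 1
f'(x) = 3x² - 3
x₀ = 0.9

Newton-Raphson formula: x_{n+1} = x_n - f(x_n)/f'(x_n)

Iteration 1:
  f(0.900000) = -0.971000
  f'(0.900000) = -0.570000
  x_1 = 0.900000 - (-0.971000)/(-0.570000) = -0.803509
Iteration 2:
  f(-0.803509) = 2.891760
  f'(-0.803509) = -1.063121
  x_2 = -0.803509 - 2.891760/(-1.063121) = 1.916558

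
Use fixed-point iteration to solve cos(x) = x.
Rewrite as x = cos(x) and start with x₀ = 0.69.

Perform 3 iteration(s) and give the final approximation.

Equation: cos(x) = x
Fixed-point form: x = cos(x)
x₀ = 0.69

x_1 = g(0.690000) = 0.771246
x_2 = g(0.771246) = 0.717043
x_3 = g(0.717043) = 0.753752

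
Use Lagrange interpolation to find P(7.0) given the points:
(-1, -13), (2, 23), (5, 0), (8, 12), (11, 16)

Lagrange interpolation formula:
P(x) = Σ yᵢ × Lᵢ(x)
where Lᵢ(x) = Π_{j≠i} (x - xⱼ)/(xᵢ - xⱼ)

L_0(7.0) = (7.0 - 2)/(-1 - 2) × (7.0 - 5)/(-1 - 5) × (7.0 - 8)/(-1 - 8) × (7.0 - 11)/(-1 - 11) = 0.020576
L_1(7.0) = (7.0 - (-1))/(2 - (-1)) × (7.0 - 5)/(2 - 5) × (7.0 - 8)/(2 - 8) × (7.0 - 11)/(2 - 11) = -0.131687
L_2(7.0) = (7.0 - (-1))/(5 - (-1)) × (7.0 - 2)/(5 - 2) × (7.0 - 8)/(5 - 8) × (7.0 - 11)/(5 - 11) = 0.493827
L_3(7.0) = (7.0 - (-1))/(8 - (-1)) × (7.0 - 2)/(8 - 2) × (7.0 - 5)/(8 - 5) × (7.0 - 11)/(8 - 11) = 0.658436
L_4(7.0) = (7.0 - (-1))/(11 - (-1)) × (7.0 - 2)/(11 - 2) × (7.0 - 5)/(11 - 5) × (7.0 - 8)/(11 - 8) = -0.041152

P(7.0) = (-13)×L_0(7.0) + 23×L_1(7.0) + 0×L_2(7.0) + 12×L_3(7.0) + 16×L_4(7.0)
P(7.0) = 3.946502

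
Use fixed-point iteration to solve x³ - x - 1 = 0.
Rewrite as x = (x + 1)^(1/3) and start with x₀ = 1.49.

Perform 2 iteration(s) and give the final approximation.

Equation: x³ - x - 1 = 0
Fixed-point form: x = (x + 1)^(1/3)
x₀ = 1.49

x_1 = g(1.490000) = 1.355397
x_2 = g(1.355397) = 1.330520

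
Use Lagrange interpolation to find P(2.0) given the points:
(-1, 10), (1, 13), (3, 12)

Lagrange interpolation formula:
P(x) = Σ yᵢ × Lᵢ(x)
where Lᵢ(x) = Π_{j≠i} (x - xⱼ)/(xᵢ - xⱼ)

L_0(2.0) = (2.0 - 1)/(-1 - 1) × (2.0 - 3)/(-1 - 3) = -0.125000
L_1(2.0) = (2.0 - (-1))/(1 - (-1)) × (2.0 - 3)/(1 - 3) = 0.750000
L_2(2.0) = (2.0 - (-1))/(3 - (-1)) × (2.0 - 1)/(3 - 1) = 0.375000

P(2.0) = 10×L_0(2.0) + 13×L_1(2.0) + 12×L_2(2.0)
P(2.0) = 13.000000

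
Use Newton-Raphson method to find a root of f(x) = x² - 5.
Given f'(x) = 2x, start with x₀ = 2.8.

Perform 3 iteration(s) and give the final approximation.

f(x) = x² - 5
f'(x) = 2x
x₀ = 2.8

Newton-Raphson formula: x_{n+1} = x_n - f(x_n)/f'(x_n)

Iteration 1:
  f(2.800000) = 2.840000
  f'(2.800000) = 5.600000
  x_1 = 2.800000 - 2.840000/5.600000 = 2.292857
Iteration 2:
  f(2.292857) = 0.257194
  f'(2.292857) = 4.585714
  x_2 = 2.292857 - 0.257194/4.585714 = 2.236771
Iteration 3:
  f(2.236771) = 0.003146
  f'(2.236771) = 4.473543
  x_3 = 2.236771 - 0.003146/4.473543 = 2.236068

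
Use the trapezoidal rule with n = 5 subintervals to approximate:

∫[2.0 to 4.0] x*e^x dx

f(x) = x*e^x
a = 2.0, b = 4.0, n = 5
h = (b - a)/n = 0.400000

Trapezoidal rule: (h/2)[f(x₀) + 2f(x₁) + 2f(x₂) + ... + f(xₙ)]

x_0 = 2.0000, f(x_0) = 14.778112, coefficient = 1
x_1 = 2.4000, f(x_1) = 26.455623, coefficient = 2
x_2 = 2.8000, f(x_2) = 46.045011, coefficient = 2
x_3 = 3.2000, f(x_3) = 78.504097, coefficient = 2
x_4 = 3.6000, f(x_4) = 131.753644, coefficient = 2
x_5 = 4.0000, f(x_5) = 218.392600, coefficient = 1

I ≈ (0.400000/2) × 798.687462 = 159.737492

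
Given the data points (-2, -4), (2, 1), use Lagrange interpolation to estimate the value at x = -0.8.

Lagrange interpolation formula:
P(x) = Σ yᵢ × Lᵢ(x)
where Lᵢ(x) = Π_{j≠i} (x - xⱼ)/(xᵢ - xⱼ)

L_0(-0.8) = (-0.8 - 2)/(-2 - 2) = 0.700000
L_1(-0.8) = (-0.8 - (-2))/(2 - (-2)) = 0.300000

P(-0.8) = (-4)×L_0(-0.8) + 1×L_1(-0.8)
P(-0.8) = -2.500000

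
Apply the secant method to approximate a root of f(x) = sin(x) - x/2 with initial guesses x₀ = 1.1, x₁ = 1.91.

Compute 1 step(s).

f(x) = sin(x) - x/2
x₀ = 1.1, x₁ = 1.91

Secant formula: x_{n+1} = x_n - f(x_n)(x_n - x_{n-1})/(f(x_n) - f(x_{n-1}))

Iteration 1:
  f(1.100000) = 0.341207
  f(1.910000) = -0.011980
  x_2 = 1.910000 - (-0.011980)×(1.910000 - 1.100000)/(-0.011980 - 0.341207)
       = 1.882525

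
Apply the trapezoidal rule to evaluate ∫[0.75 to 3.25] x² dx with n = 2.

f(x) = x²
a = 0.75, b = 3.25, n = 2
h = (b - a)/n = 1.250000

Trapezoidal rule: (h/2)[f(x₀) + 2f(x₁) + 2f(x₂) + ... + f(xₙ)]

x_0 = 0.7500, f(x_0) = 0.562500, coefficient = 1
x_1 = 2.0000, f(x_1) = 4.000000, coefficient = 2
x_2 = 3.2500, f(x_2) = 10.562500, coefficient = 1

I ≈ (1.250000/2) × 19.125000 = 11.953125
Exact value: 11.302083
Error: 0.651042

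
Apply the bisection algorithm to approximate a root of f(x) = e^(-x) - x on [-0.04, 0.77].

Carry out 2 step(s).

f(x) = e^(-x) - x
Initial interval: [-0.04, 0.77]

Iteration 1:
  c_1 = (-0.040000 + 0.770000)/2 = 0.365000
  f(c_1) = f(0.365000) = 0.329197
  f(a) × f(c) ≥ 0, new interval: [0.365000, 0.770000]
Iteration 2:
  c_2 = (0.365000 + 0.770000)/2 = 0.567500
  f(c_2) = f(0.567500) = -0.000559
  f(a) × f(c) < 0, new interval: [0.365000, 0.567500]

After 2 iteration(s), the approximation is c_2 = 0.567500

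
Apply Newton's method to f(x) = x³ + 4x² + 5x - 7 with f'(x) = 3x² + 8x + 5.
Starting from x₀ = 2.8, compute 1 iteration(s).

f(x) = x³ + 4x² + 5x - 7
f'(x) = 3x² + 8x + 5
x₀ = 2.8

Newton-Raphson formula: x_{n+1} = x_n - f(x_n)/f'(x_n)

Iteration 1:
  f(2.800000) = 60.312000
  f'(2.800000) = 50.920000
  x_1 = 2.800000 - 60.312000/50.920000 = 1.615554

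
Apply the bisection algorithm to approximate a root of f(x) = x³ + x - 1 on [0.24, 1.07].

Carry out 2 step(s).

f(x) = x³ + x - 1
Initial interval: [0.24, 1.07]

Iteration 1:
  c_1 = (0.240000 + 1.070000)/2 = 0.655000
  f(c_1) = f(0.655000) = -0.063989
  f(a) × f(c) ≥ 0, new interval: [0.655000, 1.070000]
Iteration 2:
  c_2 = (0.655000 + 1.070000)/2 = 0.862500
  f(c_2) = f(0.862500) = 0.504119
  f(a) × f(c) < 0, new interval: [0.655000, 0.862500]

After 2 iteration(s), the approximation is c_2 = 0.862500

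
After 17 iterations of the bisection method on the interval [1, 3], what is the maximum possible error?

Bisection error bound: |error| ≤ (b-a)/2^n
|error| ≤ (3 - 1)/2^17 = 2/2^17
|error| ≤ 0.0000152588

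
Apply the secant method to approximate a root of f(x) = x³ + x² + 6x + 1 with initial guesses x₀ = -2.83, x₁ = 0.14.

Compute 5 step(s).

f(x) = x³ + x² + 6x + 1
x₀ = -2.83, x₁ = 0.14

Secant formula: x_{n+1} = x_n - f(x_n)(x_n - x_{n-1})/(f(x_n) - f(x_{n-1}))

Iteration 1:
  f(-2.830000) = -30.636287
  f(0.140000) = 1.862344
  x_2 = 0.140000 - 1.862344×(0.140000 - (-2.830000))/(1.862344 - (-30.636287))
       = -0.030197
Iteration 2:
  f(0.140000) = 1.862344
  f(-0.030197) = 0.819704
  x_3 = -0.030197 - 0.819704×(-0.030197 - 0.140000)/(0.819704 - 1.862344)
       = -0.164002
Iteration 3:
  f(-0.030197) = 0.819704
  f(-0.164002) = 0.038472
  x_4 = -0.164002 - 0.038472×(-0.164002 - (-0.030197))/(0.038472 - 0.819704)
       = -0.170592
Iteration 4:
  f(-0.164002) = 0.038472
  f(-0.170592) = 0.000588
  x_5 = -0.170592 - 0.000588×(-0.170592 - (-0.164002))/(0.000588 - 0.038472)
       = -0.170694
Iteration 5:
  f(-0.170592) = 0.000588
  f(-0.170694) = 0.000000
  x_6 = -0.170694 - 0.000000×(-0.170694 - (-0.170592))/(0.000000 - 0.000588)
       = -0.170694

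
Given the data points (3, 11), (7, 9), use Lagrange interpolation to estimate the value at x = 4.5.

Lagrange interpolation formula:
P(x) = Σ yᵢ × Lᵢ(x)
where Lᵢ(x) = Π_{j≠i} (x - xⱼ)/(xᵢ - xⱼ)

L_0(4.5) = (4.5 - 7)/(3 - 7) = 0.625000
L_1(4.5) = (4.5 - 3)/(7 - 3) = 0.375000

P(4.5) = 11×L_0(4.5) + 9×L_1(4.5)
P(4.5) = 10.250000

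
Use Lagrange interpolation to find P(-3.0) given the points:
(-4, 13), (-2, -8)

Lagrange interpolation formula:
P(x) = Σ yᵢ × Lᵢ(x)
where Lᵢ(x) = Π_{j≠i} (x - xⱼ)/(xᵢ - xⱼ)

L_0(-3.0) = (-3.0 - (-2))/(-4 - (-2)) = 0.500000
L_1(-3.0) = (-3.0 - (-4))/(-2 - (-4)) = 0.500000

P(-3.0) = 13×L_0(-3.0) + (-8)×L_1(-3.0)
P(-3.0) = 2.500000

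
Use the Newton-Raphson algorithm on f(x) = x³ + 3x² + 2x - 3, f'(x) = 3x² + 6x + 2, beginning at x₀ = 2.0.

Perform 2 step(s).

f(x) = x³ + 3x² + 2x - 3
f'(x) = 3x² + 6x + 2
x₀ = 2.0

Newton-Raphson formula: x_{n+1} = x_n - f(x_n)/f'(x_n)

Iteration 1:
  f(2.000000) = 21.000000
  f'(2.000000) = 26.000000
  x_1 = 2.000000 - 21.000000/26.000000 = 1.192308
Iteration 2:
  f(1.192308) = 5.344390
  f'(1.192308) = 13.418639
  x_2 = 1.192308 - 5.344390/13.418639 = 0.794027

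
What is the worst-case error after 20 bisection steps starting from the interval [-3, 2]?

Bisection error bound: |error| ≤ (b-a)/2^n
|error| ≤ (2 - (-3))/2^20 = 5/2^20
|error| ≤ 0.0000047684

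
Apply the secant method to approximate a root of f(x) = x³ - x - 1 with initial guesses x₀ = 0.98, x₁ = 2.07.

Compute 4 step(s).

f(x) = x³ - x - 1
x₀ = 0.98, x₁ = 2.07

Secant formula: x_{n+1} = x_n - f(x_n)(x_n - x_{n-1})/(f(x_n) - f(x_{n-1}))

Iteration 1:
  f(0.980000) = -1.038808
  f(2.070000) = 5.799743
  x_2 = 2.070000 - 5.799743×(2.070000 - 0.980000)/(5.799743 - (-1.038808))
       = 1.145576
Iteration 2:
  f(2.070000) = 5.799743
  f(1.145576) = -0.642185
  x_3 = 1.145576 - (-0.642185)×(1.145576 - 2.070000)/(-0.642185 - 5.799743)
       = 1.237730
Iteration 3:
  f(1.145576) = -0.642185
  f(1.237730) = -0.341556
  x_4 = 1.237730 - (-0.341556)×(1.237730 - 1.145576)/(-0.341556 - (-0.642185))
       = 1.342431
Iteration 4:
  f(1.237730) = -0.341556
  f(1.342431) = 0.076790
  x_5 = 1.342431 - 0.076790×(1.342431 - 1.237730)/(0.076790 - (-0.341556))
       = 1.323212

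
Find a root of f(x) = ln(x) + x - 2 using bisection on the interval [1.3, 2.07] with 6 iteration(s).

f(x) = ln(x) + x - 2
Initial interval: [1.3, 2.07]

Iteration 1:
  c_1 = (1.300000 + 2.070000)/2 = 1.685000
  f(c_1) = f(1.685000) = 0.206766
  f(a) × f(c) < 0, new interval: [1.300000, 1.685000]
Iteration 2:
  c_2 = (1.300000 + 1.685000)/2 = 1.492500
  f(c_2) = f(1.492500) = -0.107047
  f(a) × f(c) ≥ 0, new interval: [1.492500, 1.685000]
Iteration 3:
  c_3 = (1.492500 + 1.685000)/2 = 1.588750
  f(c_3) = f(1.588750) = 0.051698
  f(a) × f(c) < 0, new interval: [1.492500, 1.588750]
Iteration 4:
  c_4 = (1.492500 + 1.588750)/2 = 1.540625
  f(c_4) = f(1.540625) = -0.027187
  f(a) × f(c) ≥ 0, new interval: [1.540625, 1.588750]
Iteration 5:
  c_5 = (1.540625 + 1.588750)/2 = 1.564688
  f(c_5) = f(1.564688) = 0.012374
  f(a) × f(c) < 0, new interval: [1.540625, 1.564688]
Iteration 6:
  c_6 = (1.540625 + 1.564688)/2 = 1.552656
  f(c_6) = f(1.552656) = -0.007377
  f(a) × f(c) ≥ 0, new interval: [1.552656, 1.564688]

After 6 iteration(s), the approximation is c_6 = 1.552656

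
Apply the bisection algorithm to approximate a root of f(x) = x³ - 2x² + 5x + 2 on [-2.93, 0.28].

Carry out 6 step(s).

f(x) = x³ - 2x² + 5x + 2
Initial interval: [-2.93, 0.28]

Iteration 1:
  c_1 = (-2.930000 + 0.280000)/2 = -1.325000
  f(c_1) = f(-1.325000) = -10.462453
  f(a) × f(c) ≥ 0, new interval: [-1.325000, 0.280000]
Iteration 2:
  c_2 = (-1.325000 + 0.280000)/2 = -0.522500
  f(c_2) = f(-0.522500) = -1.301158
  f(a) × f(c) ≥ 0, new interval: [-0.522500, 0.280000]
Iteration 3:
  c_3 = (-0.522500 + 0.280000)/2 = -0.121250
  f(c_3) = f(-0.121250) = 1.362564
  f(a) × f(c) < 0, new interval: [-0.522500, -0.121250]
Iteration 4:
  c_4 = (-0.522500 + (-0.121250))/2 = -0.321875
  f(c_4) = f(-0.321875) = 0.150071
  f(a) × f(c) < 0, new interval: [-0.522500, -0.321875]
Iteration 5:
  c_5 = (-0.522500 + (-0.321875))/2 = -0.422188
  f(c_5) = f(-0.422188) = -0.542674
  f(a) × f(c) ≥ 0, new interval: [-0.422188, -0.321875]
Iteration 6:
  c_6 = (-0.422188 + (-0.321875))/2 = -0.372031
  f(c_6) = f(-0.372031) = -0.188463
  f(a) × f(c) ≥ 0, new interval: [-0.372031, -0.321875]

After 6 iteration(s), the approximation is c_6 = -0.372031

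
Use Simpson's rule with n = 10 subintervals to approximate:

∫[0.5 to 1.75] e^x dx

f(x) = e^x
a = 0.5, b = 1.75, n = 10
h = (b - a)/n = 0.125000

Simpson's rule: (h/3)[f(x₀) + 4f(x₁) + 2f(x₂) + ... + f(xₙ)]

x_0 = 0.5000, f(x_0) = 1.648721, coefficient = 1
x_1 = 0.6250, f(x_1) = 1.868246, coefficient = 4
x_2 = 0.7500, f(x_2) = 2.117000, coefficient = 2
x_3 = 0.8750, f(x_3) = 2.398875, coefficient = 4
x_4 = 1.0000, f(x_4) = 2.718282, coefficient = 2
x_5 = 1.1250, f(x_5) = 3.080217, coefficient = 4
x_6 = 1.2500, f(x_6) = 3.490343, coefficient = 2
x_7 = 1.3750, f(x_7) = 3.955077, coefficient = 4
x_8 = 1.5000, f(x_8) = 4.481689, coefficient = 2
x_9 = 1.6250, f(x_9) = 5.078419, coefficient = 4
x_10 = 1.7500, f(x_10) = 5.754603, coefficient = 1

I ≈ (0.125000/3) × 98.541287 = 4.105887
Exact value: 4.105881
Error: 0.000006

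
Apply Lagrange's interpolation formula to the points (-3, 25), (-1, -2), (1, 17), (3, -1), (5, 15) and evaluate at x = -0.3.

Lagrange interpolation formula:
P(x) = Σ yᵢ × Lᵢ(x)
where Lᵢ(x) = Π_{j≠i} (x - xⱼ)/(xᵢ - xⱼ)

L_0(-0.3) = (-0.3 - (-1))/(-3 - (-1)) × (-0.3 - 1)/(-3 - 1) × (-0.3 - 3)/(-3 - 3) × (-0.3 - 5)/(-3 - 5) = -0.041448
L_1(-0.3) = (-0.3 - (-3))/(-1 - (-3)) × (-0.3 - 1)/(-1 - 1) × (-0.3 - 3)/(-1 - 3) × (-0.3 - 5)/(-1 - 5) = 0.639478
L_2(-0.3) = (-0.3 - (-3))/(1 - (-3)) × (-0.3 - (-1))/(1 - (-1)) × (-0.3 - 3)/(1 - 3) × (-0.3 - 5)/(1 - 5) = 0.516502
L_3(-0.3) = (-0.3 - (-3))/(3 - (-3)) × (-0.3 - (-1))/(3 - (-1)) × (-0.3 - 1)/(3 - 1) × (-0.3 - 5)/(3 - 5) = -0.135647
L_4(-0.3) = (-0.3 - (-3))/(5 - (-3)) × (-0.3 - (-1))/(5 - (-1)) × (-0.3 - 1)/(5 - 1) × (-0.3 - 3)/(5 - 3) = 0.021115

P(-0.3) = 25×L_0(-0.3) + (-2)×L_1(-0.3) + 17×L_2(-0.3) + (-1)×L_3(-0.3) + 15×L_4(-0.3)
P(-0.3) = 6.917748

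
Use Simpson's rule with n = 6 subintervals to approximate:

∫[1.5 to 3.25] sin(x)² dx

f(x) = sin(x)²
a = 1.5, b = 3.25, n = 6
h = (b - a)/n = 0.291667

Simpson's rule: (h/3)[f(x₀) + 4f(x₁) + 2f(x₂) + ... + f(xₙ)]

x_0 = 1.5000, f(x_0) = 0.994996, coefficient = 1
x_1 = 1.7917, f(x_1) = 0.952004, coefficient = 4
x_2 = 2.0833, f(x_2) = 0.759518, coefficient = 2
x_3 = 2.3750, f(x_3) = 0.481199, coefficient = 4
x_4 = 2.6667, f(x_4) = 0.209098, coefficient = 2
x_5 = 2.9583, f(x_5) = 0.033210, coefficient = 4
x_6 = 3.2500, f(x_6) = 0.011706, coefficient = 1

I ≈ (0.291667/3) × 8.809587 = 0.856488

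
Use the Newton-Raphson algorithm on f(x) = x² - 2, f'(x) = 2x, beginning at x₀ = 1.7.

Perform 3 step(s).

f(x) = x² - 2
f'(x) = 2x
x₀ = 1.7

Newton-Raphson formula: x_{n+1} = x_n - f(x_n)/f'(x_n)

Iteration 1:
  f(1.700000) = 0.890000
  f'(1.700000) = 3.400000
  x_1 = 1.700000 - 0.890000/3.400000 = 1.438235
Iteration 2:
  f(1.438235) = 0.068521
  f'(1.438235) = 2.876471
  x_2 = 1.438235 - 0.068521/2.876471 = 1.414414
Iteration 3:
  f(1.414414) = 0.000567
  f'(1.414414) = 2.828828
  x_3 = 1.414414 - 0.000567/2.828828 = 1.414214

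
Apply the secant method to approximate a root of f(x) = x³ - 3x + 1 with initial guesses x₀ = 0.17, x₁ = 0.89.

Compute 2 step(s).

f(x) = x³ - 3x + 1
x₀ = 0.17, x₁ = 0.89

Secant formula: x_{n+1} = x_n - f(x_n)(x_n - x_{n-1})/(f(x_n) - f(x_{n-1}))

Iteration 1:
  f(0.170000) = 0.494913
  f(0.890000) = -0.965031
  x_2 = 0.890000 - (-0.965031)×(0.890000 - 0.170000)/(-0.965031 - 0.494913)
       = 0.414076
Iteration 2:
  f(0.890000) = -0.965031
  f(0.414076) = -0.171231
  x_3 = 0.414076 - (-0.171231)×(0.414076 - 0.890000)/(-0.171231 - (-0.965031))
       = 0.311414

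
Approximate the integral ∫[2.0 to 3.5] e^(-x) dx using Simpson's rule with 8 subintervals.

f(x) = e^(-x)
a = 2.0, b = 3.5, n = 8
h = (b - a)/n = 0.187500

Simpson's rule: (h/3)[f(x₀) + 4f(x₁) + 2f(x₂) + ... + f(xₙ)]

x_0 = 2.0000, f(x_0) = 0.135335, coefficient = 1
x_1 = 2.1875, f(x_1) = 0.112197, coefficient = 4
x_2 = 2.3750, f(x_2) = 0.093014, coefficient = 2
x_3 = 2.5625, f(x_3) = 0.077112, coefficient = 4
x_4 = 2.7500, f(x_4) = 0.063928, coefficient = 2
x_5 = 2.9375, f(x_5) = 0.052998, coefficient = 4
x_6 = 3.1250, f(x_6) = 0.043937, coefficient = 2
x_7 = 3.3125, f(x_7) = 0.036425, coefficient = 4
x_8 = 3.5000, f(x_8) = 0.030197, coefficient = 1

I ≈ (0.187500/3) × 1.682218 = 0.105139
Exact value: 0.105138
Error: 0.000001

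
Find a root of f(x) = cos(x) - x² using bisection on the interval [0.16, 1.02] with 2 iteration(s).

f(x) = cos(x) - x²
Initial interval: [0.16, 1.02]

Iteration 1:
  c_1 = (0.160000 + 1.020000)/2 = 0.590000
  f(c_1) = f(0.590000) = 0.482841
  f(a) × f(c) ≥ 0, new interval: [0.590000, 1.020000]
Iteration 2:
  c_2 = (0.590000 + 1.020000)/2 = 0.805000
  f(c_2) = f(0.805000) = 0.045086
  f(a) × f(c) ≥ 0, new interval: [0.805000, 1.020000]

After 2 iteration(s), the approximation is c_2 = 0.805000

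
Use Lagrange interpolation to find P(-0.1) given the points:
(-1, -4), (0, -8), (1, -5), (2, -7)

Lagrange interpolation formula:
P(x) = Σ yᵢ × Lᵢ(x)
where Lᵢ(x) = Π_{j≠i} (x - xⱼ)/(xᵢ - xⱼ)

L_0(-0.1) = (-0.1 - 0)/(-1 - 0) × (-0.1 - 1)/(-1 - 1) × (-0.1 - 2)/(-1 - 2) = 0.038500
L_1(-0.1) = (-0.1 - (-1))/(0 - (-1)) × (-0.1 - 1)/(0 - 1) × (-0.1 - 2)/(0 - 2) = 1.039500
L_2(-0.1) = (-0.1 - (-1))/(1 - (-1)) × (-0.1 - 0)/(1 - 0) × (-0.1 - 2)/(1 - 2) = -0.094500
L_3(-0.1) = (-0.1 - (-1))/(2 - (-1)) × (-0.1 - 0)/(2 - 0) × (-0.1 - 1)/(2 - 1) = 0.016500

P(-0.1) = (-4)×L_0(-0.1) + (-8)×L_1(-0.1) + (-5)×L_2(-0.1) + (-7)×L_3(-0.1)
P(-0.1) = -8.113000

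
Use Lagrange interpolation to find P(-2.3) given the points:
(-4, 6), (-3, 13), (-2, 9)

Lagrange interpolation formula:
P(x) = Σ yᵢ × Lᵢ(x)
where Lᵢ(x) = Π_{j≠i} (x - xⱼ)/(xᵢ - xⱼ)

L_0(-2.3) = (-2.3 - (-3))/(-4 - (-3)) × (-2.3 - (-2))/(-4 - (-2)) = -0.105000
L_1(-2.3) = (-2.3 - (-4))/(-3 - (-4)) × (-2.3 - (-2))/(-3 - (-2)) = 0.510000
L_2(-2.3) = (-2.3 - (-4))/(-2 - (-4)) × (-2.3 - (-3))/(-2 - (-3)) = 0.595000

P(-2.3) = 6×L_0(-2.3) + 13×L_1(-2.3) + 9×L_2(-2.3)
P(-2.3) = 11.355000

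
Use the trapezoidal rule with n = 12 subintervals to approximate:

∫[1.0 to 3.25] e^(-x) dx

f(x) = e^(-x)
a = 1.0, b = 3.25, n = 12
h = (b - a)/n = 0.187500

Trapezoidal rule: (h/2)[f(x₀) + 2f(x₁) + 2f(x₂) + ... + f(xₙ)]

x_0 = 1.0000, f(x_0) = 0.367879, coefficient = 1
x_1 = 1.1875, f(x_1) = 0.304983, coefficient = 2
x_2 = 1.3750, f(x_2) = 0.252840, coefficient = 2
x_3 = 1.5625, f(x_3) = 0.209611, coefficient = 2
x_4 = 1.7500, f(x_4) = 0.173774, coefficient = 2
x_5 = 1.9375, f(x_5) = 0.144064, coefficient = 2
x_6 = 2.1250, f(x_6) = 0.119433, coefficient = 2
x_7 = 2.3125, f(x_7) = 0.099013, coefficient = 2
x_8 = 2.5000, f(x_8) = 0.082085, coefficient = 2
x_9 = 2.6875, f(x_9) = 0.068051, coefficient = 2
x_10 = 2.8750, f(x_10) = 0.056416, coefficient = 2
x_11 = 3.0625, f(x_11) = 0.046771, coefficient = 2
x_12 = 3.2500, f(x_12) = 0.038774, coefficient = 1

I ≈ (0.187500/2) × 3.520734 = 0.330069
Exact value: 0.329105
Error: 0.000964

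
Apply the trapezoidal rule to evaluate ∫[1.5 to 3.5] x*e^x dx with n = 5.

f(x) = x*e^x
a = 1.5, b = 3.5, n = 5
h = (b - a)/n = 0.400000

Trapezoidal rule: (h/2)[f(x₀) + 2f(x₁) + 2f(x₂) + ... + f(xₙ)]

x_0 = 1.5000, f(x_0) = 6.722534, coefficient = 1
x_1 = 1.9000, f(x_1) = 12.703199, coefficient = 2
x_2 = 2.3000, f(x_2) = 22.940620, coefficient = 2
x_3 = 2.7000, f(x_3) = 40.175276, coefficient = 2
x_4 = 3.1000, f(x_4) = 68.813649, coefficient = 2
x_5 = 3.5000, f(x_5) = 115.904082, coefficient = 1

I ≈ (0.400000/2) × 411.892103 = 82.378421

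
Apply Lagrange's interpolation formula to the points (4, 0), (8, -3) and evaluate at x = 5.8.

Lagrange interpolation formula:
P(x) = Σ yᵢ × Lᵢ(x)
where Lᵢ(x) = Π_{j≠i} (x - xⱼ)/(xᵢ - xⱼ)

L_0(5.8) = (5.8 - 8)/(4 - 8) = 0.550000
L_1(5.8) = (5.8 - 4)/(8 - 4) = 0.450000

P(5.8) = 0×L_0(5.8) + (-3)×L_1(5.8)
P(5.8) = -1.350000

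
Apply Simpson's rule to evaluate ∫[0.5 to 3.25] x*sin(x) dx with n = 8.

f(x) = x*sin(x)
a = 0.5, b = 3.25, n = 8
h = (b - a)/n = 0.343750

Simpson's rule: (h/3)[f(x₀) + 4f(x₁) + 2f(x₂) + ... + f(xₙ)]

x_0 = 0.5000, f(x_0) = 0.239713, coefficient = 1
x_1 = 0.8438, f(x_1) = 0.630400, coefficient = 4
x_2 = 1.1875, f(x_2) = 1.101331, coefficient = 2
x_3 = 1.5312, f(x_3) = 1.530053, coefficient = 4
x_4 = 1.8750, f(x_4) = 1.788911, coefficient = 2
x_5 = 2.2188, f(x_5) = 1.769055, coefficient = 4
x_6 = 2.5625, f(x_6) = 1.402366, coefficient = 2
x_7 = 2.9062, f(x_7) = 0.677668, coefficient = 4
x_8 = 3.2500, f(x_8) = -0.351634, coefficient = 1

I ≈ (0.343750/3) × 26.902000 = 3.082521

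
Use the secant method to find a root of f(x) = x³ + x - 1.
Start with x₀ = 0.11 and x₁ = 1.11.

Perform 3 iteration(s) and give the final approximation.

f(x) = x³ + x - 1
x₀ = 0.11, x₁ = 1.11

Secant formula: x_{n+1} = x_n - f(x_n)(x_n - x_{n-1})/(f(x_n) - f(x_{n-1}))

Iteration 1:
  f(0.110000) = -0.888669
  f(1.110000) = 1.477631
  x_2 = 1.110000 - 1.477631×(1.110000 - 0.110000)/(1.477631 - (-0.888669))
       = 0.485552
Iteration 2:
  f(1.110000) = 1.477631
  f(0.485552) = -0.399974
  x_3 = 0.485552 - (-0.399974)×(0.485552 - 1.110000)/(-0.399974 - 1.477631)
       = 0.618574
Iteration 3:
  f(0.485552) = -0.399974
  f(0.618574) = -0.144738
  x_4 = 0.618574 - (-0.144738)×(0.618574 - 0.485552)/(-0.144738 - (-0.399974))
       = 0.694008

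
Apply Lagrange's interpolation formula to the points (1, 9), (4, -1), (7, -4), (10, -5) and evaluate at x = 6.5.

Lagrange interpolation formula:
P(x) = Σ yᵢ × Lᵢ(x)
where Lᵢ(x) = Π_{j≠i} (x - xⱼ)/(xᵢ - xⱼ)

L_0(6.5) = (6.5 - 4)/(1 - 4) × (6.5 - 7)/(1 - 7) × (6.5 - 10)/(1 - 10) = -0.027006
L_1(6.5) = (6.5 - 1)/(4 - 1) × (6.5 - 7)/(4 - 7) × (6.5 - 10)/(4 - 10) = 0.178241
L_2(6.5) = (6.5 - 1)/(7 - 1) × (6.5 - 4)/(7 - 4) × (6.5 - 10)/(7 - 10) = 0.891204
L_3(6.5) = (6.5 - 1)/(10 - 1) × (6.5 - 4)/(10 - 4) × (6.5 - 7)/(10 - 7) = -0.042438

P(6.5) = 9×L_0(6.5) + (-1)×L_1(6.5) + (-4)×L_2(6.5) + (-5)×L_3(6.5)
P(6.5) = -3.773920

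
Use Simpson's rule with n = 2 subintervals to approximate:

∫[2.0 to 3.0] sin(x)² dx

f(x) = sin(x)²
a = 2.0, b = 3.0, n = 2
h = (b - a)/n = 0.500000

Simpson's rule: (h/3)[f(x₀) + 4f(x₁) + 2f(x₂) + ... + f(xₙ)]

x_0 = 2.0000, f(x_0) = 0.826822, coefficient = 1
x_1 = 2.5000, f(x_1) = 0.358169, coefficient = 4
x_2 = 3.0000, f(x_2) = 0.019915, coefficient = 1

I ≈ (0.500000/3) × 2.279412 = 0.379902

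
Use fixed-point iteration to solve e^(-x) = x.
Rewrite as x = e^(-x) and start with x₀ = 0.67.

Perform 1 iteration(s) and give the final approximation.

Equation: e^(-x) = x
Fixed-point form: x = e^(-x)
x₀ = 0.67

x_1 = g(0.670000) = 0.511709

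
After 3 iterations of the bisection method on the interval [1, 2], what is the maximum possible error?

Bisection error bound: |error| ≤ (b-a)/2^n
|error| ≤ (2 - 1)/2^3 = 1/2^3
|error| ≤ 0.1250000000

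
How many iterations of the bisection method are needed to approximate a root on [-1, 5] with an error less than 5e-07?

We need (b-a)/2^n ≤ 5e-07
(5 - (-1))/2^n ≤ 5e-07
6/2^n ≤ 5e-07
2^n ≥ 12000000
n ≥ log₂(12000000) = 23.52
n ≥ 24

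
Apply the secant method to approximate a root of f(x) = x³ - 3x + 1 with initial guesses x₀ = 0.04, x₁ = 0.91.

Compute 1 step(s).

f(x) = x³ - 3x + 1
x₀ = 0.04, x₁ = 0.91

Secant formula: x_{n+1} = x_n - f(x_n)(x_n - x_{n-1})/(f(x_n) - f(x_{n-1}))

Iteration 1:
  f(0.040000) = 0.880064
  f(0.910000) = -0.976429
  x_2 = 0.910000 - (-0.976429)×(0.910000 - 0.040000)/(-0.976429 - 0.880064)
       = 0.452420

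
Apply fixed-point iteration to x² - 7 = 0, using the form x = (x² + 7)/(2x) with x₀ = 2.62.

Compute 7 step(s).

Equation: x² - 7 = 0
Fixed-point form: x = (x² + 7)/(2x)
x₀ = 2.62

x_1 = g(2.620000) = 2.645878
x_2 = g(2.645878) = 2.645751
x_3 = g(2.645751) = 2.645751
x_4 = g(2.645751) = 2.645751
x_5 = g(2.645751) = 2.645751
x_6 = g(2.645751) = 2.645751
x_7 = g(2.645751) = 2.645751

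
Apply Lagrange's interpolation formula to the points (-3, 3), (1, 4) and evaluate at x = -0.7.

Lagrange interpolation formula:
P(x) = Σ yᵢ × Lᵢ(x)
where Lᵢ(x) = Π_{j≠i} (x - xⱼ)/(xᵢ - xⱼ)

L_0(-0.7) = (-0.7 - 1)/(-3 - 1) = 0.425000
L_1(-0.7) = (-0.7 - (-3))/(1 - (-3)) = 0.575000

P(-0.7) = 3×L_0(-0.7) + 4×L_1(-0.7)
P(-0.7) = 3.575000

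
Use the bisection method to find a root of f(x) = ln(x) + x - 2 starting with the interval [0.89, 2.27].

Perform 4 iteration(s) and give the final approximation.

f(x) = ln(x) + x - 2
Initial interval: [0.89, 2.27]

Iteration 1:
  c_1 = (0.890000 + 2.270000)/2 = 1.580000
  f(c_1) = f(1.580000) = 0.037425
  f(a) × f(c) < 0, new interval: [0.890000, 1.580000]
Iteration 2:
  c_2 = (0.890000 + 1.580000)/2 = 1.235000
  f(c_2) = f(1.235000) = -0.553929
  f(a) × f(c) ≥ 0, new interval: [1.235000, 1.580000]
Iteration 3:
  c_3 = (1.235000 + 1.580000)/2 = 1.407500
  f(c_3) = f(1.407500) = -0.250685
  f(a) × f(c) ≥ 0, new interval: [1.407500, 1.580000]
Iteration 4:
  c_4 = (1.407500 + 1.580000)/2 = 1.493750
  f(c_4) = f(1.493750) = -0.104960
  f(a) × f(c) ≥ 0, new interval: [1.493750, 1.580000]

After 4 iteration(s), the approximation is c_4 = 1.493750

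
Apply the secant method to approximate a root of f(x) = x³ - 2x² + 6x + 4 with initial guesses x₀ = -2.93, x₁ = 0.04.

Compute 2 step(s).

f(x) = x³ - 2x² + 6x + 4
x₀ = -2.93, x₁ = 0.04

Secant formula: x_{n+1} = x_n - f(x_n)(x_n - x_{n-1})/(f(x_n) - f(x_{n-1}))

Iteration 1:
  f(-2.930000) = -55.903557
  f(0.040000) = 4.236864
  x_2 = 0.040000 - 4.236864×(0.040000 - (-2.930000))/(4.236864 - (-55.903557))
       = -0.169235
Iteration 2:
  f(0.040000) = 4.236864
  f(-0.169235) = 2.922461
  x_3 = -0.169235 - 2.922461×(-0.169235 - 0.040000)/(2.922461 - 4.236864)
       = -0.634451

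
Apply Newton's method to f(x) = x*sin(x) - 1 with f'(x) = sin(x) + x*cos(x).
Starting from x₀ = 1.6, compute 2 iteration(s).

f(x) = x*sin(x) - 1
f'(x) = sin(x) + x*cos(x)
x₀ = 1.6

Newton-Raphson formula: x_{n+1} = x_n - f(x_n)/f'(x_n)

Iteration 1:
  f(1.600000) = 0.599318
  f'(1.600000) = 0.952854
  x_1 = 1.600000 - 0.599318/0.952854 = 0.971029
Iteration 2:
  f(0.971029) = -0.198448
  f'(0.971029) = 1.373565
  x_2 = 0.971029 - (-0.198448)/1.373565 = 1.115505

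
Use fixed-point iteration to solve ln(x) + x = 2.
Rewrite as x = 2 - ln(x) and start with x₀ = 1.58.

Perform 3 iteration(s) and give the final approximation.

Equation: ln(x) + x = 2
Fixed-point form: x = 2 - ln(x)
x₀ = 1.58

x_1 = g(1.580000) = 1.542575
x_2 = g(1.542575) = 1.566547
x_3 = g(1.566547) = 1.551126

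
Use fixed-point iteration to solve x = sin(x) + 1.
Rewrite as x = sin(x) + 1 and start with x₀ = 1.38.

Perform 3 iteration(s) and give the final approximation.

Equation: x = sin(x) + 1
Fixed-point form: x = sin(x) + 1
x₀ = 1.38

x_1 = g(1.380000) = 1.981854
x_2 = g(1.981854) = 1.916699
x_3 = g(1.916699) = 1.940770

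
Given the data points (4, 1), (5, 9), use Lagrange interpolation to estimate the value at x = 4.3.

Lagrange interpolation formula:
P(x) = Σ yᵢ × Lᵢ(x)
where Lᵢ(x) = Π_{j≠i} (x - xⱼ)/(xᵢ - xⱼ)

L_0(4.3) = (4.3 - 5)/(4 - 5) = 0.700000
L_1(4.3) = (4.3 - 4)/(5 - 4) = 0.300000

P(4.3) = 1×L_0(4.3) + 9×L_1(4.3)
P(4.3) = 3.400000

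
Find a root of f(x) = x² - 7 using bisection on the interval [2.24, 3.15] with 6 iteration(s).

f(x) = x² - 7
Initial interval: [2.24, 3.15]

Iteration 1:
  c_1 = (2.240000 + 3.150000)/2 = 2.695000
  f(c_1) = f(2.695000) = 0.263025
  f(a) × f(c) < 0, new interval: [2.240000, 2.695000]
Iteration 2:
  c_2 = (2.240000 + 2.695000)/2 = 2.467500
  f(c_2) = f(2.467500) = -0.911444
  f(a) × f(c) ≥ 0, new interval: [2.467500, 2.695000]
Iteration 3:
  c_3 = (2.467500 + 2.695000)/2 = 2.581250
  f(c_3) = f(2.581250) = -0.337148
  f(a) × f(c) ≥ 0, new interval: [2.581250, 2.695000]
Iteration 4:
  c_4 = (2.581250 + 2.695000)/2 = 2.638125
  f(c_4) = f(2.638125) = -0.040296
  f(a) × f(c) ≥ 0, new interval: [2.638125, 2.695000]
Iteration 5:
  c_5 = (2.638125 + 2.695000)/2 = 2.666563
  f(c_5) = f(2.666563) = 0.110556
  f(a) × f(c) < 0, new interval: [2.638125, 2.666563]
Iteration 6:
  c_6 = (2.638125 + 2.666563)/2 = 2.652344
  f(c_6) = f(2.652344) = 0.034927
  f(a) × f(c) < 0, new interval: [2.638125, 2.652344]

After 6 iteration(s), the approximation is c_6 = 2.652344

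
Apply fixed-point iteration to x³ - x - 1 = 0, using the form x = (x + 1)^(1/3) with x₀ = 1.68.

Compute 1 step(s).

Equation: x³ - x - 1 = 0
Fixed-point form: x = (x + 1)^(1/3)
x₀ = 1.68

x_1 = g(1.680000) = 1.389030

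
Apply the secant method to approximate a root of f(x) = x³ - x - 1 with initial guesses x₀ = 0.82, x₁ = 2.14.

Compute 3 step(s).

f(x) = x³ - x - 1
x₀ = 0.82, x₁ = 2.14

Secant formula: x_{n+1} = x_n - f(x_n)(x_n - x_{n-1})/(f(x_n) - f(x_{n-1}))

Iteration 1:
  f(0.820000) = -1.268632
  f(2.140000) = 6.660344
  x_2 = 2.140000 - 6.660344×(2.140000 - 0.820000)/(6.660344 - (-1.268632))
       = 1.031199
Iteration 2:
  f(2.140000) = 6.660344
  f(1.031199) = -0.934651
  x_3 = 1.031199 - (-0.934651)×(1.031199 - 2.140000)/(-0.934651 - 6.660344)
       = 1.167650
Iteration 3:
  f(1.031199) = -0.934651
  f(1.167650) = -0.575669
  x_4 = 1.167650 - (-0.575669)×(1.167650 - 1.031199)/(-0.575669 - (-0.934651))
       = 1.386464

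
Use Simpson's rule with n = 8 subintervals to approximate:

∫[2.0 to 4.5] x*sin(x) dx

f(x) = x*sin(x)
a = 2.0, b = 4.5, n = 8
h = (b - a)/n = 0.312500

Simpson's rule: (h/3)[f(x₀) + 4f(x₁) + 2f(x₂) + ... + f(xₙ)]

x_0 = 2.0000, f(x_0) = 1.818595, coefficient = 1
x_1 = 2.3125, f(x_1) = 1.705050, coefficient = 4
x_2 = 2.6250, f(x_2) = 1.296541, coefficient = 2
x_3 = 2.9375, f(x_3) = 0.595369, coefficient = 4
x_4 = 3.2500, f(x_4) = -0.351634, coefficient = 2
x_5 = 3.5625, f(x_5) = -1.455598, coefficient = 4
x_6 = 3.8750, f(x_6) = -2.593944, coefficient = 2
x_7 = 4.1875, f(x_7) = -3.623777, coefficient = 4
x_8 = 4.5000, f(x_8) = -4.398886, coefficient = 1

I ≈ (0.312500/3) × -16.994190 = -1.770228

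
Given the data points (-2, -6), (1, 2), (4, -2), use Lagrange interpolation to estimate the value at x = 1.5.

Lagrange interpolation formula:
P(x) = Σ yᵢ × Lᵢ(x)
where Lᵢ(x) = Π_{j≠i} (x - xⱼ)/(xᵢ - xⱼ)

L_0(1.5) = (1.5 - 1)/(-2 - 1) × (1.5 - 4)/(-2 - 4) = -0.069444
L_1(1.5) = (1.5 - (-2))/(1 - (-2)) × (1.5 - 4)/(1 - 4) = 0.972222
L_2(1.5) = (1.5 - (-2))/(4 - (-2)) × (1.5 - 1)/(4 - 1) = 0.097222

P(1.5) = (-6)×L_0(1.5) + 2×L_1(1.5) + (-2)×L_2(1.5)
P(1.5) = 2.166667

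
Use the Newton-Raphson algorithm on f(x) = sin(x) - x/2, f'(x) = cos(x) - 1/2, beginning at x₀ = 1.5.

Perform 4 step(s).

f(x) = sin(x) - x/2
f'(x) = cos(x) - 1/2
x₀ = 1.5

Newton-Raphson formula: x_{n+1} = x_n - f(x_n)/f'(x_n)

Iteration 1:
  f(1.500000) = 0.247495
  f'(1.500000) = -0.429263
  x_1 = 1.500000 - 0.247495/(-0.429263) = 2.076558
Iteration 2:
  f(2.076558) = -0.163473
  f'(2.076558) = -0.984474
  x_2 = 2.076558 - (-0.163473)/(-0.984474) = 1.910507
Iteration 3:
  f(1.910507) = -0.012402
  f'(1.910507) = -0.833214
  x_3 = 1.910507 - (-0.012402)/(-0.833214) = 1.895622
Iteration 4:
  f(1.895622) = -0.000105
  f'(1.895622) = -0.819144
  x_4 = 1.895622 - (-0.000105)/(-0.819144) = 1.895494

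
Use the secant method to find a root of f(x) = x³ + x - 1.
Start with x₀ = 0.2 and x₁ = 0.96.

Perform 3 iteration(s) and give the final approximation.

f(x) = x³ + x - 1
x₀ = 0.2, x₁ = 0.96

Secant formula: x_{n+1} = x_n - f(x_n)(x_n - x_{n-1})/(f(x_n) - f(x_{n-1}))

Iteration 1:
  f(0.200000) = -0.792000
  f(0.960000) = 0.844736
  x_2 = 0.960000 - 0.844736×(0.960000 - 0.200000)/(0.844736 - (-0.792000))
       = 0.567756
Iteration 2:
  f(0.960000) = 0.844736
  f(0.567756) = -0.249229
  x_3 = 0.567756 - (-0.249229)×(0.567756 - 0.960000)/(-0.249229 - 0.844736)
       = 0.657118
Iteration 3:
  f(0.567756) = -0.249229
  f(0.657118) = -0.059136
  x_4 = 0.657118 - (-0.059136)×(0.657118 - 0.567756)/(-0.059136 - (-0.249229))
       = 0.684917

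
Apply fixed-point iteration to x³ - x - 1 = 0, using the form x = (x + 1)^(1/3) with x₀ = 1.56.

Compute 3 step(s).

Equation: x³ - x - 1 = 0
Fixed-point form: x = (x + 1)^(1/3)
x₀ = 1.56

x_1 = g(1.560000) = 1.367981
x_2 = g(1.367981) = 1.332885
x_3 = g(1.332885) = 1.326267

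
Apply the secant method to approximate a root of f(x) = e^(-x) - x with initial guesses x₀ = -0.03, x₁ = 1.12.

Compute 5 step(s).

f(x) = e^(-x) - x
x₀ = -0.03, x₁ = 1.12

Secant formula: x_{n+1} = x_n - f(x_n)(x_n - x_{n-1})/(f(x_n) - f(x_{n-1}))

Iteration 1:
  f(-0.030000) = 1.060455
  f(1.120000) = -0.793720
  x_2 = 1.120000 - (-0.793720)×(1.120000 - (-0.030000))/(-0.793720 - 1.060455)
       = 0.627717
Iteration 2:
  f(1.120000) = -0.793720
  f(0.627717) = -0.093908
  x_3 = 0.627717 - (-0.093908)×(0.627717 - 1.120000)/(-0.093908 - (-0.793720))
       = 0.561657
Iteration 3:
  f(0.627717) = -0.093908
  f(0.561657) = 0.008606
  x_4 = 0.561657 - 0.008606×(0.561657 - 0.627717)/(0.008606 - (-0.093908))
       = 0.567203
Iteration 4:
  f(0.561657) = 0.008606
  f(0.567203) = -0.000093
  x_5 = 0.567203 - (-0.000093)×(0.567203 - 0.561657)/(-0.000093 - 0.008606)
       = 0.567143
Iteration 5:
  f(0.567203) = -0.000093
  f(0.567143) = 0.000000
  x_6 = 0.567143 - 0.000000×(0.567143 - 0.567203)/(0.000000 - (-0.000093))
       = 0.567143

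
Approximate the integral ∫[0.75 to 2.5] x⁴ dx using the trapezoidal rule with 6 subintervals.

f(x) = x⁴
a = 0.75, b = 2.5, n = 6
h = (b - a)/n = 0.291667

Trapezoidal rule: (h/2)[f(x₀) + 2f(x₁) + 2f(x₂) + ... + f(xₙ)]

x_0 = 0.7500, f(x_0) = 0.316406, coefficient = 1
x_1 = 1.0417, f(x_1) = 1.177376, coefficient = 2
x_2 = 1.3333, f(x_2) = 3.160494, coefficient = 2
x_3 = 1.6250, f(x_3) = 6.972900, coefficient = 2
x_4 = 1.9167, f(x_4) = 13.495419, coefficient = 2
x_5 = 2.2083, f(x_5) = 23.782555, coefficient = 2
x_6 = 2.5000, f(x_6) = 39.062500, coefficient = 1

I ≈ (0.291667/2) × 136.556393 = 19.914474
Exact value: 19.483789
Error: 0.430685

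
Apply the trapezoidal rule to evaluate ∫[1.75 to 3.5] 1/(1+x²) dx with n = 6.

f(x) = 1/(1+x²)
a = 1.75, b = 3.5, n = 6
h = (b - a)/n = 0.291667

Trapezoidal rule: (h/2)[f(x₀) + 2f(x₁) + 2f(x₂) + ... + f(xₙ)]

x_0 = 1.7500, f(x_0) = 0.246154, coefficient = 1
x_1 = 2.0417, f(x_1) = 0.193483, coefficient = 2
x_2 = 2.3333, f(x_2) = 0.155172, coefficient = 2
x_3 = 2.6250, f(x_3) = 0.126733, coefficient = 2
x_4 = 2.9167, f(x_4) = 0.105186, coefficient = 2
x_5 = 3.2083, f(x_5) = 0.088547, coefficient = 2
x_6 = 3.5000, f(x_6) = 0.075472, coefficient = 1

I ≈ (0.291667/2) × 1.659870 = 0.242064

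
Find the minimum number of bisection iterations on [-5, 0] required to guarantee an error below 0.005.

We need (b-a)/2^n ≤ 0.005
(0 - (-5))/2^n ≤ 0.005
5/2^n ≤ 0.005
2^n ≥ 1000
n ≥ log₂(1000) = 9.97
n ≥ 10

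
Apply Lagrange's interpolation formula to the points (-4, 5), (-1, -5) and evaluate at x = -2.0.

Lagrange interpolation formula:
P(x) = Σ yᵢ × Lᵢ(x)
where Lᵢ(x) = Π_{j≠i} (x - xⱼ)/(xᵢ - xⱼ)

L_0(-2.0) = (-2.0 - (-1))/(-4 - (-1)) = 0.333333
L_1(-2.0) = (-2.0 - (-4))/(-1 - (-4)) = 0.666667

P(-2.0) = 5×L_0(-2.0) + (-5)×L_1(-2.0)
P(-2.0) = -1.666667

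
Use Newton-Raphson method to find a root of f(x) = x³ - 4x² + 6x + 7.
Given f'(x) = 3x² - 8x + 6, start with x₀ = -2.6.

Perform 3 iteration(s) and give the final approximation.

f(x) = x³ - 4x² + 6x + 7
f'(x) = 3x² - 8x + 6
x₀ = -2.6

Newton-Raphson formula: x_{n+1} = x_n - f(x_n)/f'(x_n)

Iteration 1:
  f(-2.600000) = -53.216000
  f'(-2.600000) = 47.080000
  x_1 = -2.600000 - (-53.216000)/47.080000 = -1.469669
Iteration 2:
  f(-1.469669) = -13.632091
  f'(-1.469669) = 24.237127
  x_2 = -1.469669 - (-13.632091)/24.237127 = -0.907222
Iteration 3:
  f(-0.907222) = -2.482230
  f'(-0.907222) = 15.726931
  x_3 = -0.907222 - (-2.482230)/15.726931 = -0.749389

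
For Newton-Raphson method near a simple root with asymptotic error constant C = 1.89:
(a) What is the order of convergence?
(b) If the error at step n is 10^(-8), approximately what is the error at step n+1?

(a) Newton-Raphson has quadratic (order 2) convergence near simple roots.
    This means |e_{n+1}| ≈ C|e_n|².

(b) With |e_n| = 10^(-8) and C = 1.89:
    |e_{n+1}| ≈ 1.89 × (10^(-8))² = 1.89 × 10^(-16)

(a) 2 (quadratic); (b) |e_{n+1}| ≈ 1.890e-16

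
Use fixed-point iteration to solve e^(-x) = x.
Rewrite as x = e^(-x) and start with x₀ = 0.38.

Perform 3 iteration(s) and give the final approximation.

Equation: e^(-x) = x
Fixed-point form: x = e^(-x)
x₀ = 0.38

x_1 = g(0.380000) = 0.683861
x_2 = g(0.683861) = 0.504665
x_3 = g(0.504665) = 0.603708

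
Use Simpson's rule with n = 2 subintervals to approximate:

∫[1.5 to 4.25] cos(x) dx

f(x) = cos(x)
a = 1.5, b = 4.25, n = 2
h = (b - a)/n = 1.375000

Simpson's rule: (h/3)[f(x₀) + 4f(x₁) + 2f(x₂) + ... + f(xₙ)]

x_0 = 1.5000, f(x_0) = 0.070737, coefficient = 1
x_1 = 2.8750, f(x_1) = -0.964674, coefficient = 4
x_2 = 4.2500, f(x_2) = -0.446087, coefficient = 1

I ≈ (1.375000/3) × -4.234047 = -1.940605
Exact value: -1.892484
Error: 0.048120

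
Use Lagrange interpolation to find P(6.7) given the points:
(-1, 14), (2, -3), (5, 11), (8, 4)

Lagrange interpolation formula:
P(x) = Σ yᵢ × Lᵢ(x)
where Lᵢ(x) = Π_{j≠i} (x - xⱼ)/(xᵢ - xⱼ)

L_0(6.7) = (6.7 - 2)/(-1 - 2) × (6.7 - 5)/(-1 - 5) × (6.7 - 8)/(-1 - 8) = 0.064117
L_1(6.7) = (6.7 - (-1))/(2 - (-1)) × (6.7 - 5)/(2 - 5) × (6.7 - 8)/(2 - 8) = -0.315130
L_2(6.7) = (6.7 - (-1))/(5 - (-1)) × (6.7 - 2)/(5 - 2) × (6.7 - 8)/(5 - 8) = 0.871241
L_3(6.7) = (6.7 - (-1))/(8 - (-1)) × (6.7 - 2)/(8 - 2) × (6.7 - 5)/(8 - 5) = 0.379772

P(6.7) = 14×L_0(6.7) + (-3)×L_1(6.7) + 11×L_2(6.7) + 4×L_3(6.7)
P(6.7) = 12.945765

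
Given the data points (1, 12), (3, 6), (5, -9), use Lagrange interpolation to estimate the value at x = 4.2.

Lagrange interpolation formula:
P(x) = Σ yᵢ × Lᵢ(x)
where Lᵢ(x) = Π_{j≠i} (x - xⱼ)/(xᵢ - xⱼ)

L_0(4.2) = (4.2 - 3)/(1 - 3) × (4.2 - 5)/(1 - 5) = -0.120000
L_1(4.2) = (4.2 - 1)/(3 - 1) × (4.2 - 5)/(3 - 5) = 0.640000
L_2(4.2) = (4.2 - 1)/(5 - 1) × (4.2 - 3)/(5 - 3) = 0.480000

P(4.2) = 12×L_0(4.2) + 6×L_1(4.2) + (-9)×L_2(4.2)
P(4.2) = -1.920000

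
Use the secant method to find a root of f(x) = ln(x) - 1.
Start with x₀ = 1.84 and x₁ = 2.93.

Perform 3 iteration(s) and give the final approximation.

f(x) = ln(x) - 1
x₀ = 1.84, x₁ = 2.93

Secant formula: x_{n+1} = x_n - f(x_n)(x_n - x_{n-1})/(f(x_n) - f(x_{n-1}))

Iteration 1:
  f(1.840000) = -0.390234
  f(2.930000) = 0.075002
  x_2 = 2.930000 - 0.075002×(2.930000 - 1.840000)/(0.075002 - (-0.390234))
       = 2.754277
Iteration 2:
  f(2.930000) = 0.075002
  f(2.754277) = 0.013155
  x_3 = 2.754277 - 0.013155×(2.754277 - 2.930000)/(0.013155 - 0.075002)
       = 2.716901
Iteration 3:
  f(2.754277) = 0.013155
  f(2.716901) = -0.000508
  x_4 = 2.716901 - (-0.000508)×(2.716901 - 2.754277)/(-0.000508 - 0.013155)
       = 2.718291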